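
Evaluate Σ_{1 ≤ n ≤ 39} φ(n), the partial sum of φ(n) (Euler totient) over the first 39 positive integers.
Σ_{n ≤ 39} φ(n) = 474

Compute φ(n) for each 1 ≤ n ≤ 39: φ(1) = 1, φ(2) = 1, φ(3) = 2, φ(4) = 2, φ(5) = 4, φ(6) = 2, φ(7) = 6, φ(8) = 4, φ(9) = 6, φ(10) = 4, φ(11) = 10, φ(12) = 4, φ(13) = 12, φ(14) = 6, φ(15) = 8, φ(16) = 8, φ(17) = 16, φ(18) = 6, φ(19) = 18, φ(20) = 8, φ(21) = 12, φ(22) = 10, φ(23) = 22, φ(24) = 8, φ(25) = 20, φ(26) = 12, φ(27) = 18, φ(28) = 12, φ(29) = 28, φ(30) = 8, φ(31) = 30, φ(32) = 16, φ(33) = 20, φ(34) = 16, φ(35) = 24, φ(36) = 12, φ(37) = 36, φ(38) = 18, φ(39) = 24. Summing all 39 values: 474. (Average order: Σ_{n ≤ x} φ(n) ~ (3/π²) x². For x = 39, (3/π²)·39² ≈ 462.33.)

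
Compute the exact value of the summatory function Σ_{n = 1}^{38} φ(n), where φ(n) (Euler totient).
Σ_{n ≤ 38} φ(n) = 450

Compute φ(n) for each 1 ≤ n ≤ 38: φ(1) = 1, φ(2) = 1, φ(3) = 2, φ(4) = 2, φ(5) = 4, φ(6) = 2, φ(7) = 6, φ(8) = 4, φ(9) = 6, φ(10) = 4, φ(11) = 10, φ(12) = 4, φ(13) = 12, φ(14) = 6, φ(15) = 8, φ(16) = 8, φ(17) = 16, φ(18) = 6, φ(19) = 18, φ(20) = 8, φ(21) = 12, φ(22) = 10, φ(23) = 22, φ(24) = 8, φ(25) = 20, φ(26) = 12, φ(27) = 18, φ(28) = 12, φ(29) = 28, φ(30) = 8, φ(31) = 30, φ(32) = 16, φ(33) = 20, φ(34) = 16, φ(35) = 24, φ(36) = 12, φ(37) = 36, φ(38) = 18. Summing all 38 values: 450. (Average order: Σ_{n ≤ x} φ(n) ~ (3/π²) x². For x = 38, (3/π²)·38² ≈ 438.92.)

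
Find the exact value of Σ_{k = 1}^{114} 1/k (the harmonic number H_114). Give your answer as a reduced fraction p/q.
H_114 = 92422098728954394895401052885520758853316071035681/17379782769567790172972927968296006432665936992320

Direct summation: H_114 = 1 + 1/2 + ... + 1/114. The least common denominator is lcm(1, ..., 114) = 955888052326228459513511038256280353796626534577600; over this denominator the numerator is 955888052326228459513511038256280353796626534577600 + 477944026163114229756755519128140176898313267288800 + 318629350775409486504503679418760117932208844859200 + 238972013081557114878377759564070088449156633644400 + 191177610465245691902702207651256070759325306915520 + 159314675387704743252251839709380058966104422429600 + 136555436046604065644787291179468621970946647796800 + 119486006540778557439188879782035044224578316822200 + 106209783591803162168167893139586705977402948286400 + 95588805232622845951351103825628035379662653457760 + 86898913847838950864864639841480032163329684961600 + 79657337693852371626125919854690029483052211214800 + 73529850178940650731808541404329257984355887275200 + 68277718023302032822393645589734310985473323898400 + 63725870155081897300900735883752023586441768971840 + 59743003270389278719594439891017522112289158411100 + 56228708960366379971383002250369432576272149092800 + 53104891795901581084083946569793352988701474143200 + 50309897490854129448079528329277913357717186030400 + 47794402616311422975675551912814017689831326728880 + 45518478682201355214929097059822873990315549265600 + 43449456923919475432432319920740016081664842480800 + 41560350101140367804935262532881754512896805851200 + 39828668846926185813062959927345014741526105607400 + 38235522093049138380540441530251214151865061383104 + 36764925089470325365904270702164628992177943637600 + 35403261197267720722722631046528901992467649428800 + 34138859011651016411196822794867155492736661949200 + 32961656976766498603914173732975184613676777054400 + 31862935077540948650450367941876011793220884485920 + 30835098462136401919790678653428398509568597889600 + 29871501635194639359797219945508761056144579205550 + 28966304615946316954954879947160010721109894987200 + 28114354480183189985691501125184716288136074546400 + 27311087209320813128957458235893724394189329559360 + 26552445897950790542041973284896676494350737071600 + 25834812225033201608473271304223793345854771204800 + 25154948745427064724039764164638956678858593015200 + 24509950059646883577269513801443085994785295758400 + 23897201308155711487837775956407008844915663364440 + 23314342739664108768622220445275130580405525233600 + 22759239341100677607464548529911436995157774632800 + 22229954705261126965430489261773961716200617083200 + 21724728461959737716216159960370008040832421240400 + 21241956718360632433633578627917341195480589657280 + 20780175050570183902467631266440877256448402925600 + 20338043666515499138585341239495326676523968820800 + 19914334423463092906531479963672507370763052803700 + 19507919435229152234969613025638374567278092542400 + 19117761046524569190270220765125607075932530691552 + 18742902986788793323794334083456477525424049697600 + 18382462544735162682952135351082314496088971818800 + 18035623628796763387047378080307176486728802539200 + 17701630598633860361361315523264450996233824714400 + 17379782769567790172972927968296006432665936992320 + 17069429505825508205598411397433577746368330974600 + 16769965830284709816026509443092637785905728676800 + 16480828488383249301957086866487592306838388527200 + 16201492412308956940906966750106446674519093806400 + 15931467538770474325225183970938005896610442242960 + 15670295939774237041205098987807874652403713681600 + 15417549231068200959895339326714199254784298944800 + 15172826227400451738309699019940957996771849755200 + 14935750817597319679898609972754380528072289602775 + 14705970035788130146361708280865851596871177455040 + 14483152307973158477477439973580005360554947493600 + 14266985855615350141992702063526572444725769172800 + 14057177240091594992845750562592358144068037273200 + 13853450033713455934978420844293918170965601950400 + 13655543604660406564478729117946862197094664779680 + 13463212004594767035401563919102540194318683585600 + 13276222948975395271020986642448338247175368535800 + 13094356881181211774157685455565484298583925131200 + 12917406112516600804236635652111896672927385602400 + 12745174031016379460180147176750404717288353794368 + 12577474372713532362019882082319478339429296507600 + 12414130549691278694980662834497147451904240708800 + 12254975029823441788634756900721542997392647879200 + 12099848763623145057133051117168105744261095374400 + 11948600654077855743918887978203504422457831682220 + 11801087065755906907574210348842967330822549809600 + 11657171369832054384311110222637565290202762616800 + 11516723522002752524259169135617835587911163067200 + 11379619670550338803732274264955718497578887316400 + 11245741792073275994276600450073886515254429818560 + 11114977352630563482715244630886980858100308541600 + 10987218992255499534638057910991728204558925684800 + 10862364230979868858108079980185004020416210620200 + 10740315194676724264196753238834610716816028478400 + 10620978359180316216816789313958670597740294828640 + 10504264311277235818829791629189893997765126753600 + 10390087525285091951233815633220438628224201462800 + 10278366154045467306596892884476132836522865963200 + 10169021833257749569292670619747663338261984410400 + 10061979498170825889615905665855582671543437206080 + 9957167211731546453265739981836253685381526401850 + 9854516003363179994984649878930725296872438500800 + 9753959717614576117484806512819187283639046271200 + 9655434871982105651651626649053336907036631662400 + 9558880523262284595135110382562803537966265345776 + 9464238141843846133797138992636439146501252817600 + 9371451493394396661897167041728238762712024848800 + 9280466527439111257412728526760003434918704219200 + 9191231272367581341476067675541157248044485909400 + 9103695736440271042985819411964574798063109853120 + 9017811814398381693523689040153588243364401269600 + 8933533199310546350593561105198881811183425556800 + 8850815299316930180680657761632225498116912357200 + 8769615158956224399206523286754865631161711326400 + 8689891384783895086486463984148003216332968496160 + 8611604075011067202824423768074597781951590401600 + 8534714752912754102799205698716788873184165487300 + 8459186303771933270031071135011330564571916235200 + 8384982915142354908013254721546318892952864338400 = 5083215430092491719247057908703641736932383906962455, so H_114 = 5083215430092491719247057908703641736932383906962455/955888052326228459513511038256280353796626534577600; reducing by gcd(5083215430092491719247057908703641736932383906962455, 955888052326228459513511038256280353796626534577600) = 55 gives 92422098728954394895401052885520758853316071035681/17379782769567790172972927968296006432665936992320 ≈ 5.31779. (The PNT-adjacent estimate ln(114) + γ ≈ 5.31341 matches within O(1/n).)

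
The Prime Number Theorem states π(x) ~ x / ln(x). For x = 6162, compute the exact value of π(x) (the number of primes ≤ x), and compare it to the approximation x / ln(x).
π(6162) = 802;  x/ln(x) ≈ 706.15;  relative error ≈ 11.95%.

Directly count primes up to 6162: π(6162) = 802. The PNT approximation gives 6162/ln(6162) ≈ 6162/8.72616 ≈ 706.15. Relative error (π(x) − x/ln(x)) / π(x) ≈ 11.95%; the approximation is known to undercount slightly (Li(x) is a better estimate).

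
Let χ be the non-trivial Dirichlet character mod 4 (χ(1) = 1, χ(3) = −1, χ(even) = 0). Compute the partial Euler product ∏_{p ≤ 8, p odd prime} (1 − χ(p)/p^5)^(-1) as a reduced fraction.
∏ = 12762815625/12811998848

The odd primes p ≤ 8 are [3, 5, 7]. For each, χ(p) = 1 if p ≡ 1 mod 4, χ(p) = −1 if p ≡ 3 mod 4. Taking (1 − χ(p)/p^5)^(-1) = p^5/(p^5 − χ(p)): (1 − (-1)/3^5)^(-1) · (1 − (1)/5^5)^(-1) · (1 − (-1)/7^5)^(-1) = 12762815625/12811998848.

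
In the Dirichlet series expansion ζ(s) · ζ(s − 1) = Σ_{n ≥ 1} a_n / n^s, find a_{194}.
σ(194) = 294

In the product (Σ m^0/m^s)(Σ k / k^s) = Σ (Σ_{d | n} d) / n^s, the coefficient of 1/n^s is σ(n) = Σ_{d | n} d. For n = 194, divisors are [1, 2, 97, 194]; summing: σ(194) = 294.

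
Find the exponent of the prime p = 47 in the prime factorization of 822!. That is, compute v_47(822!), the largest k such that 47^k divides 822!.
v_47(822!) = 17

Legendre's formula: v_p(n!) = Σ_{k ≥ 1} ⌊n / p^k⌋. For p = 47, n = 822, the terms are:
  ⌊822/47^1⌋ = ⌊822/47⌋ = 17
(the next term ⌊822/47^2⌋ = 0, terminating the sum). Summing: v_47(822!) = 17 = 17.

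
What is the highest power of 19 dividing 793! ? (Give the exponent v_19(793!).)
v_19(793!) = 43

Legendre's formula: v_p(n!) = Σ_{k ≥ 1} ⌊n / p^k⌋. For p = 19, n = 793, the terms are:
  ⌊793/19^1⌋ = ⌊793/19⌋ = 41
  ⌊793/19^2⌋ = ⌊793/361⌋ = 2
(the next term ⌊793/19^3⌋ = 0, terminating the sum). Summing: v_19(793!) = 41 + 2 = 43.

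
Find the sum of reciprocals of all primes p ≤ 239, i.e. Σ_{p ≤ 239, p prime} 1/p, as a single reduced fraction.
Σ 1/p = 2098799936456271323771652759516428422371386490386771476792994918184499649543226735989117756998751/1062411448280052319722448549835623701226301211611796930357321893850294264731624591303255041960530

π(239) = 52, so the primes ≤ 239 are [2, 3, 5, 7, 11, 13, 17, 19, 23, 29, 31, 37, 41, 43, 47, 53, 59, 61, 67, 71, 73, 79, 83, 89, 97, 101, 103, 107, 109, 113, 127, 131, 137, 139, 149, 151, 157, 163, 167, 173, 179, 181, 191, 193, 197, 199, 211, 223, 227, 229, 233, 239]. Summing 1/p over these primes: 2098799936456271323771652759516428422371386490386771476792994918184499649543226735989117756998751/1062411448280052319722448549835623701226301211611796930357321893850294264731624591303255041960530 ≈ 1.9755. Mertens estimate ln ln(239) + 0.2615 ≈ 1.9620.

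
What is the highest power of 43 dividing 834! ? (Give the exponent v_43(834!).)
v_43(834!) = 19

Legendre's formula: v_p(n!) = Σ_{k ≥ 1} ⌊n / p^k⌋. For p = 43, n = 834, the terms are:
  ⌊834/43^1⌋ = ⌊834/43⌋ = 19
(the next term ⌊834/43^2⌋ = 0, terminating the sum). Summing: v_43(834!) = 19 = 19.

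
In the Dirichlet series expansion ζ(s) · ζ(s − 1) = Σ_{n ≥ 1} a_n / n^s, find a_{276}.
σ(276) = 672

In the product (Σ m^0/m^s)(Σ k / k^s) = Σ (Σ_{d | n} d) / n^s, the coefficient of 1/n^s is σ(n) = Σ_{d | n} d. For n = 276, divisors are [1, 2, 3, 4, 6, 12, 23, 46, 69, 92, 138, 276]; summing: σ(276) = 672.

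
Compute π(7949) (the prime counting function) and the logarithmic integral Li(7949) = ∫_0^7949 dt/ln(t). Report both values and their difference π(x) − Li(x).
π(7949) = 1004;  Li(7949) ≈ 1020.74;  π(x) − Li(x) ≈ -16.74.

Direct count of primes ≤ 7949 gives π(7949) = 1004. Numerical evaluation of the logarithmic integral gives Li(7949) ≈ 1020.74. The difference π(x) − Li(x) ≈ -16.74 is typically negative for small/moderate x (Li(x) overestimates), though Littlewood's theorem shows this sign changes infinitely often.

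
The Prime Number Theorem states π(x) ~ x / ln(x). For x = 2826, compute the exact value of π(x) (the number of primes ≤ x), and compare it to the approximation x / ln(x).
π(2826) = 410;  x/ln(x) ≈ 355.62;  relative error ≈ 13.26%.

Directly count primes up to 2826: π(2826) = 410. The PNT approximation gives 2826/ln(2826) ≈ 2826/7.94662 ≈ 355.62. Relative error (π(x) − x/ln(x)) / π(x) ≈ 13.26%; the approximation is known to undercount slightly (Li(x) is a better estimate).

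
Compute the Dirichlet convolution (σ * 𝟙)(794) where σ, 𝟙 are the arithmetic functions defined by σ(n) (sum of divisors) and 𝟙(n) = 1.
(σ * 𝟙)(794) = 1596

Divisors of 794: [1, 2, 397, 794]. For each d | 794:
  d = 1: σ(1) · 𝟙(794/1) = 1 · 1 = 1
  d = 2: σ(2) · 𝟙(794/2) = 3 · 1 = 3
  d = 397: σ(397) · 𝟙(794/397) = 398 · 1 = 398
  d = 794: σ(794) · 𝟙(794/794) = 1194 · 1 = 1194
Summing: (σ * 𝟙)(794) = 1 + 3 + 398 + 1194 = 1596.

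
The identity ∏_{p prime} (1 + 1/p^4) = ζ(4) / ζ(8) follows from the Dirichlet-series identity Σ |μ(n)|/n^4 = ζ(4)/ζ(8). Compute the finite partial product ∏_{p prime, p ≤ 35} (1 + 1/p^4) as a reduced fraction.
∏ = 377183486665353545574471751056805902016576/349915921480385530721123181536044923530625

The primes p ≤ 35 are [2, 3, 5, 7, 11, 13, 17, 19, 23, 29, 31]. For each, (1 + 1/p^4) = (p^4 + 1)/p^4. Multiplying these fractions over p ∈ [2, 3, 5, 7, 11, 13, 17, 19, 23, 29, 31] gives 377183486665353545574471751056805902016576/349915921480385530721123181536044923530625. (In the limit P → ∞ this tends to ζ(4)/ζ(8).)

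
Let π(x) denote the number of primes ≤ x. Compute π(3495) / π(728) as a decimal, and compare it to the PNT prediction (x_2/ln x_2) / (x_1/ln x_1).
π(3495)/π(728) = 488/129 ≈ 3.7829;  PNT prediction ≈ 3.8777.

π(728) = 129 and π(3495) = 488, so π(3495)/π(728) ≈ 3.7829. The PNT-predicted ratio is (3495/ln(3495)) / (728/ln(728)) ≈ 3.8777. The two agree to within a few percent, as expected.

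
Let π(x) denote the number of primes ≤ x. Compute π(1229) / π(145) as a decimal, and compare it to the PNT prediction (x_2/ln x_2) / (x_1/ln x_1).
π(1229)/π(145) = 201/34 ≈ 5.9118;  PNT prediction ≈ 5.9295.

π(145) = 34 and π(1229) = 201, so π(1229)/π(145) ≈ 5.9118. The PNT-predicted ratio is (1229/ln(1229)) / (145/ln(145)) ≈ 5.9295. The two agree to within a few percent, as expected.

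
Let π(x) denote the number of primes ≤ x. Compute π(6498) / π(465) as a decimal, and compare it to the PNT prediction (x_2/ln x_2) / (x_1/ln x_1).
π(6498)/π(465) = 842/90 ≈ 9.3556;  PNT prediction ≈ 9.7765.

π(465) = 90 and π(6498) = 842, so π(6498)/π(465) ≈ 9.3556. The PNT-predicted ratio is (6498/ln(6498)) / (465/ln(465)) ≈ 9.7765. The two agree to within a few percent, as expected.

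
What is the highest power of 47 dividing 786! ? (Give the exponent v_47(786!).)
v_47(786!) = 16

Legendre's formula: v_p(n!) = Σ_{k ≥ 1} ⌊n / p^k⌋. For p = 47, n = 786, the terms are:
  ⌊786/47^1⌋ = ⌊786/47⌋ = 16
(the next term ⌊786/47^2⌋ = 0, terminating the sum). Summing: v_47(786!) = 16 = 16.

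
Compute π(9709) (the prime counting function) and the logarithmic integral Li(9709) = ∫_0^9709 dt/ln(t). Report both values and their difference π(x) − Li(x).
π(9709) = 1197;  Li(9709) ≈ 1214.49;  π(x) − Li(x) ≈ -17.49.

Direct count of primes ≤ 9709 gives π(9709) = 1197. Numerical evaluation of the logarithmic integral gives Li(9709) ≈ 1214.49. The difference π(x) − Li(x) ≈ -17.49 is typically negative for small/moderate x (Li(x) overestimates), though Littlewood's theorem shows this sign changes infinitely often.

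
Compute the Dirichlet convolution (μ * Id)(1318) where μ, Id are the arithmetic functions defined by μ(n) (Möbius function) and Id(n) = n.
(μ * Id)(1318) = 658

Divisors of 1318: [1, 2, 659, 1318]. For each d | 1318:
  d = 1: μ(1) · Id(1318/1) = 1 · 1318 = 1318
  d = 2: μ(2) · Id(1318/2) = -1 · 659 = -659
  d = 659: μ(659) · Id(1318/659) = -1 · 2 = -2
  d = 1318: μ(1318) · Id(1318/1318) = 1 · 1 = 1
Summing: (μ * Id)(1318) = 1318 + -659 + -2 + 1 = 658.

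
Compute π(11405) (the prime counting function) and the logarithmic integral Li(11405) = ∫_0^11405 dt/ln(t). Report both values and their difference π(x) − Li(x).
π(11405) = 1376;  Li(11405) ≈ 1397.58;  π(x) − Li(x) ≈ -21.58.

Direct count of primes ≤ 11405 gives π(11405) = 1376. Numerical evaluation of the logarithmic integral gives Li(11405) ≈ 1397.58. The difference π(x) − Li(x) ≈ -21.58 is typically negative for small/moderate x (Li(x) overestimates), though Littlewood's theorem shows this sign changes infinitely often.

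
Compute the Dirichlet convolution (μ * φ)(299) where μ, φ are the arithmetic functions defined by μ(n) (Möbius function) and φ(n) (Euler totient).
(μ * φ)(299) = 231

Divisors of 299: [1, 13, 23, 299]. For each d | 299:
  d = 1: μ(1) · φ(299/1) = 1 · 264 = 264
  d = 13: μ(13) · φ(299/13) = -1 · 22 = -22
  d = 23: μ(23) · φ(299/23) = -1 · 12 = -12
  d = 299: μ(299) · φ(299/299) = 1 · 1 = 1
Summing: (μ * φ)(299) = 264 + -22 + -12 + 1 = 231.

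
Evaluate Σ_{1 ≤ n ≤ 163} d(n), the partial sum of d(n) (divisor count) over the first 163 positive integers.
Σ_{n ≤ 163} d(n) = 858

Compute d(n) for each 1 ≤ n ≤ 163: d(1) = 1, d(2) = 2, d(3) = 2, d(4) = 3, d(5) = 2, d(6) = 4, d(7) = 2, d(8) = 4, d(9) = 3, d(10) = 4, d(11) = 2, d(12) = 6, d(13) = 2, d(14) = 4, d(15) = 4, d(16) = 5, d(17) = 2, d(18) = 6, d(19) = 2, d(20) = 6, d(21) = 4, d(22) = 4, d(23) = 2, d(24) = 8, d(25) = 3, d(26) = 4, d(27) = 4, d(28) = 6, d(29) = 2, d(30) = 8, d(31) = 2, d(32) = 6, d(33) = 4, d(34) = 4, d(35) = 4, d(36) = 9, d(37) = 2, d(38) = 4, d(39) = 4, d(40) = 8, d(41) = 2, d(42) = 8, d(43) = 2, d(44) = 6, d(45) = 6, d(46) = 4, d(47) = 2, d(48) = 10, d(49) = 3, d(50) = 6, d(51) = 4, d(52) = 6, d(53) = 2, d(54) = 8, d(55) = 4, d(56) = 8, d(57) = 4, d(58) = 4, d(59) = 2, d(60) = 12, d(61) = 2, d(62) = 4, d(63) = 6, d(64) = 7, d(65) = 4, d(66) = 8, d(67) = 2, d(68) = 6, d(69) = 4, d(70) = 8, d(71) = 2, d(72) = 12, d(73) = 2, d(74) = 4, d(75) = 6, d(76) = 6, d(77) = 4, d(78) = 8, d(79) = 2, d(80) = 10, d(81) = 5, d(82) = 4, d(83) = 2, d(84) = 12, d(85) = 4, d(86) = 4, d(87) = 4, d(88) = 8, d(89) = 2, d(90) = 12, d(91) = 4, d(92) = 6, d(93) = 4, d(94) = 4, d(95) = 4, d(96) = 12, d(97) = 2, d(98) = 6, d(99) = 6, d(100) = 9, d(101) = 2, d(102) = 8, d(103) = 2, d(104) = 8, d(105) = 8, d(106) = 4, d(107) = 2, d(108) = 12, d(109) = 2, d(110) = 8, d(111) = 4, d(112) = 10, d(113) = 2, d(114) = 8, d(115) = 4, d(116) = 6, d(117) = 6, d(118) = 4, d(119) = 4, d(120) = 16, d(121) = 3, d(122) = 4, d(123) = 4, d(124) = 6, d(125) = 4, d(126) = 12, d(127) = 2, d(128) = 8, d(129) = 4, d(130) = 8, d(131) = 2, d(132) = 12, d(133) = 4, d(134) = 4, d(135) = 8, d(136) = 8, d(137) = 2, d(138) = 8, d(139) = 2, d(140) = 12, d(141) = 4, d(142) = 4, d(143) = 4, d(144) = 15, d(145) = 4, d(146) = 4, d(147) = 6, d(148) = 6, d(149) = 2, d(150) = 12, d(151) = 2, d(152) = 8, d(153) = 6, d(154) = 8, d(155) = 4, d(156) = 12, d(157) = 2, d(158) = 4, d(159) = 4, d(160) = 12, d(161) = 4, d(162) = 10, d(163) = 2. Summing all 163 values: 858. (Dirichlet's divisor formula: Σ_{n ≤ x} d(n) = x ln(x) + (2γ − 1) x + O(√x). For x = 163, the asymptotic estimate is ≈ 855.45.)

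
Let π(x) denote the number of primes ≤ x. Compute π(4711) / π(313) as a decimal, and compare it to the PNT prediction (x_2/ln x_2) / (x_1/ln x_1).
π(4711)/π(313) = 635/65 ≈ 9.7692;  PNT prediction ≈ 10.2259.

π(313) = 65 and π(4711) = 635, so π(4711)/π(313) ≈ 9.7692. The PNT-predicted ratio is (4711/ln(4711)) / (313/ln(313)) ≈ 10.2259. The two agree to within a few percent, as expected.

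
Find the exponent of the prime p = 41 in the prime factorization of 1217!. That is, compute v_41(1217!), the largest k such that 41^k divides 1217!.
v_41(1217!) = 29

Legendre's formula: v_p(n!) = Σ_{k ≥ 1} ⌊n / p^k⌋. For p = 41, n = 1217, the terms are:
  ⌊1217/41^1⌋ = ⌊1217/41⌋ = 29
(the next term ⌊1217/41^2⌋ = 0, terminating the sum). Summing: v_41(1217!) = 29 = 29.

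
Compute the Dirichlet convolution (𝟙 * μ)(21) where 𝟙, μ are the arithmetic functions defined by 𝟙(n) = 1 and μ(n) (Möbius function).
(𝟙 * μ)(21) = 0

Divisors of 21: [1, 3, 7, 21]. For each d | 21:
  d = 1: 𝟙(1) · μ(21/1) = 1 · 1 = 1
  d = 3: 𝟙(3) · μ(21/3) = 1 · -1 = -1
  d = 7: 𝟙(7) · μ(21/7) = 1 · -1 = -1
  d = 21: 𝟙(21) · μ(21/21) = 1 · 1 = 1
Summing: (𝟙 * μ)(21) = 1 + -1 + -1 + 1 = 0.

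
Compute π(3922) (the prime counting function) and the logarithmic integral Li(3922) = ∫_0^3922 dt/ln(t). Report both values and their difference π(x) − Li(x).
π(3922) = 543;  Li(3922) ≈ 555.95;  π(x) − Li(x) ≈ -12.95.

Direct count of primes ≤ 3922 gives π(3922) = 543. Numerical evaluation of the logarithmic integral gives Li(3922) ≈ 555.95. The difference π(x) − Li(x) ≈ -12.95 is typically negative for small/moderate x (Li(x) overestimates), though Littlewood's theorem shows this sign changes infinitely often.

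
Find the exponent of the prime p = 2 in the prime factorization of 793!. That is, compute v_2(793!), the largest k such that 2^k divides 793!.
v_2(793!) = 788

Legendre's formula: v_p(n!) = Σ_{k ≥ 1} ⌊n / p^k⌋. For p = 2, n = 793, the terms are:
  ⌊793/2^1⌋ = ⌊793/2⌋ = 396
  ⌊793/2^2⌋ = ⌊793/4⌋ = 198
  ⌊793/2^3⌋ = ⌊793/8⌋ = 99
  ⌊793/2^4⌋ = ⌊793/16⌋ = 49
  ⌊793/2^5⌋ = ⌊793/32⌋ = 24
  ⌊793/2^6⌋ = ⌊793/64⌋ = 12
  ⌊793/2^7⌋ = ⌊793/128⌋ = 6
  ⌊793/2^8⌋ = ⌊793/256⌋ = 3
  ⌊793/2^9⌋ = ⌊793/512⌋ = 1
(the next term ⌊793/2^10⌋ = 0, terminating the sum). Summing: v_2(793!) = 396 + 198 + 99 + 49 + 24 + 12 + 6 + 3 + 1 = 788.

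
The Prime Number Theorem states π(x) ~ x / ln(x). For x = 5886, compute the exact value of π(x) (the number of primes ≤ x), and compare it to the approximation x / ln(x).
π(5886) = 775;  x/ln(x) ≈ 678.08;  relative error ≈ 12.51%.

Directly count primes up to 5886: π(5886) = 775. The PNT approximation gives 5886/ln(5886) ≈ 5886/8.68033 ≈ 678.08. Relative error (π(x) − x/ln(x)) / π(x) ≈ 12.51%; the approximation is known to undercount slightly (Li(x) is a better estimate).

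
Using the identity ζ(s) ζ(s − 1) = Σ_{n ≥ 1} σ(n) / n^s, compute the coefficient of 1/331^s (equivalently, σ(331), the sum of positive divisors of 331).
σ(331) = 332

In the product (Σ m^0/m^s)(Σ k / k^s) = Σ (Σ_{d | n} d) / n^s, the coefficient of 1/n^s is σ(n) = Σ_{d | n} d. For n = 331, divisors are [1, 331]; summing: σ(331) = 332.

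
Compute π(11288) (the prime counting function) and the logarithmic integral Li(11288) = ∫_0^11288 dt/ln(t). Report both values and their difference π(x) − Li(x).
π(11288) = 1365;  Li(11288) ≈ 1385.05;  π(x) − Li(x) ≈ -20.05.

Direct count of primes ≤ 11288 gives π(11288) = 1365. Numerical evaluation of the logarithmic integral gives Li(11288) ≈ 1385.05. The difference π(x) − Li(x) ≈ -20.05 is typically negative for small/moderate x (Li(x) overestimates), though Littlewood's theorem shows this sign changes infinitely often.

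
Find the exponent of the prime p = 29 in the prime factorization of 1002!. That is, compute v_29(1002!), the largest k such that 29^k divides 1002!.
v_29(1002!) = 35

Legendre's formula: v_p(n!) = Σ_{k ≥ 1} ⌊n / p^k⌋. For p = 29, n = 1002, the terms are:
  ⌊1002/29^1⌋ = ⌊1002/29⌋ = 34
  ⌊1002/29^2⌋ = ⌊1002/841⌋ = 1
(the next term ⌊1002/29^3⌋ = 0, terminating the sum). Summing: v_29(1002!) = 34 + 1 = 35.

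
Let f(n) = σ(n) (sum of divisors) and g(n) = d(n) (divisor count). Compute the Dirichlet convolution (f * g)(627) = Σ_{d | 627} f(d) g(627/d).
(σ * d)(627) = 1848

Divisors of 627: [1, 3, 11, 19, 33, 57, 209, 627]. For each d | 627:
  d = 1: σ(1) · d(627/1) = 1 · 8 = 8
  d = 3: σ(3) · d(627/3) = 4 · 4 = 16
  d = 11: σ(11) · d(627/11) = 12 · 4 = 48
  d = 19: σ(19) · d(627/19) = 20 · 4 = 80
  d = 33: σ(33) · d(627/33) = 48 · 2 = 96
  d = 57: σ(57) · d(627/57) = 80 · 2 = 160
  d = 209: σ(209) · d(627/209) = 240 · 2 = 480
  d = 627: σ(627) · d(627/627) = 960 · 1 = 960
Summing: (σ * d)(627) = 8 + 16 + 48 + 80 + 96 + 160 + 480 + 960 = 1848.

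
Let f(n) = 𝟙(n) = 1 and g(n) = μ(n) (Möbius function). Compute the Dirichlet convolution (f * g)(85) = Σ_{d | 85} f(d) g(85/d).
(𝟙 * μ)(85) = 0

Divisors of 85: [1, 5, 17, 85]. For each d | 85:
  d = 1: 𝟙(1) · μ(85/1) = 1 · 1 = 1
  d = 5: 𝟙(5) · μ(85/5) = 1 · -1 = -1
  d = 17: 𝟙(17) · μ(85/17) = 1 · -1 = -1
  d = 85: 𝟙(85) · μ(85/85) = 1 · 1 = 1
Summing: (𝟙 * μ)(85) = 1 + -1 + -1 + 1 = 0.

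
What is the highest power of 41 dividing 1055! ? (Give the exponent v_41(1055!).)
v_41(1055!) = 25

Legendre's formula: v_p(n!) = Σ_{k ≥ 1} ⌊n / p^k⌋. For p = 41, n = 1055, the terms are:
  ⌊1055/41^1⌋ = ⌊1055/41⌋ = 25
(the next term ⌊1055/41^2⌋ = 0, terminating the sum). Summing: v_41(1055!) = 25 = 25.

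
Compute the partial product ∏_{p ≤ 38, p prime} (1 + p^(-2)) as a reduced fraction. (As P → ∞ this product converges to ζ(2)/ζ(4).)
∏ = 270008184968000000/178631837133343209

The primes p ≤ 38 are [2, 3, 5, 7, 11, 13, 17, 19, 23, 29, 31, 37]. For each, (1 + 1/p^2) = (p^2 + 1)/p^2. Multiplying these fractions over p ∈ [2, 3, 5, 7, 11, 13, 17, 19, 23, 29, 31, 37] gives 270008184968000000/178631837133343209. (In the limit P → ∞ this tends to ζ(2)/ζ(4).)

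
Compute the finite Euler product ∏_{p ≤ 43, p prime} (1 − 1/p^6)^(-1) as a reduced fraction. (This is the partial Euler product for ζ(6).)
∏ = 58415599349237689613444204788995855063746535337692192433390985/57419764821752678419559868369284941010851064169028064391462912

The primes p ≤ 43 are [2, 3, 5, 7, 11, 13, 17, 19, 23, 29, 31, 37, 41, 43]. For each prime, (1 − 1/p^6)^(-1) = p^6 / (p^6 − 1). The product is (1 − 1/2^6)^(-1), (1 − 1/3^6)^(-1), (1 − 1/5^6)^(-1), (1 − 1/7^6)^(-1), (1 − 1/11^6)^(-1), (1 − 1/13^6)^(-1), (1 − 1/17^6)^(-1), (1 − 1/19^6)^(-1), (1 − 1/23^6)^(-1), (1 − 1/29^6)^(-1), (1 − 1/31^6)^(-1), (1 − 1/37^6)^(-1), (1 − 1/41^6)^(-1), (1 − 1/43^6)^(-1) = ∏ p^6 / (p^6 − 1) = 58415599349237689613444204788995855063746535337692192433390985/57419764821752678419559868369284941010851064169028064391462912.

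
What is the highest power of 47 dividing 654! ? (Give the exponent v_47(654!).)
v_47(654!) = 13

Legendre's formula: v_p(n!) = Σ_{k ≥ 1} ⌊n / p^k⌋. For p = 47, n = 654, the terms are:
  ⌊654/47^1⌋ = ⌊654/47⌋ = 13
(the next term ⌊654/47^2⌋ = 0, terminating the sum). Summing: v_47(654!) = 13 = 13.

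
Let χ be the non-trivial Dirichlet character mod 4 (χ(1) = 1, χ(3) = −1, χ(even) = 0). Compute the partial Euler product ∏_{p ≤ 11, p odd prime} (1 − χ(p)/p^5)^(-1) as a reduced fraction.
∏ = 5662435865625/5684292116992

The odd primes p ≤ 11 are [3, 5, 7, 11]. For each, χ(p) = 1 if p ≡ 1 mod 4, χ(p) = −1 if p ≡ 3 mod 4. Taking (1 − χ(p)/p^5)^(-1) = p^5/(p^5 − χ(p)): (1 − (-1)/3^5)^(-1) · (1 − (1)/5^5)^(-1) · (1 − (-1)/7^5)^(-1) · (1 − (-1)/11^5)^(-1) = 5662435865625/5684292116992.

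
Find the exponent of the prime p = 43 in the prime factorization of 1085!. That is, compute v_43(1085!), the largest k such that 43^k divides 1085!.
v_43(1085!) = 25

Legendre's formula: v_p(n!) = Σ_{k ≥ 1} ⌊n / p^k⌋. For p = 43, n = 1085, the terms are:
  ⌊1085/43^1⌋ = ⌊1085/43⌋ = 25
(the next term ⌊1085/43^2⌋ = 0, terminating the sum). Summing: v_43(1085!) = 25 = 25.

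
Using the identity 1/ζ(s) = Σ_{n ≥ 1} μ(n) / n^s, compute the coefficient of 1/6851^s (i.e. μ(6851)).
μ(6851) = -1

Factor n = 6851 = 13 · 17 · 31. μ(n) = 0 if any exponent ≥ 2 (not squarefree); otherwise μ(n) = (−1)^{ω(n)} where ω(n) is the number of distinct prime factors. Applying: μ(6851) = -1.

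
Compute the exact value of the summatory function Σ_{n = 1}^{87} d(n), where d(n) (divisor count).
Σ_{n ≤ 87} d(n) = 403

Compute d(n) for each 1 ≤ n ≤ 87: d(1) = 1, d(2) = 2, d(3) = 2, d(4) = 3, d(5) = 2, d(6) = 4, d(7) = 2, d(8) = 4, d(9) = 3, d(10) = 4, d(11) = 2, d(12) = 6, d(13) = 2, d(14) = 4, d(15) = 4, d(16) = 5, d(17) = 2, d(18) = 6, d(19) = 2, d(20) = 6, d(21) = 4, d(22) = 4, d(23) = 2, d(24) = 8, d(25) = 3, d(26) = 4, d(27) = 4, d(28) = 6, d(29) = 2, d(30) = 8, d(31) = 2, d(32) = 6, d(33) = 4, d(34) = 4, d(35) = 4, d(36) = 9, d(37) = 2, d(38) = 4, d(39) = 4, d(40) = 8, d(41) = 2, d(42) = 8, d(43) = 2, d(44) = 6, d(45) = 6, d(46) = 4, d(47) = 2, d(48) = 10, d(49) = 3, d(50) = 6, d(51) = 4, d(52) = 6, d(53) = 2, d(54) = 8, d(55) = 4, d(56) = 8, d(57) = 4, d(58) = 4, d(59) = 2, d(60) = 12, d(61) = 2, d(62) = 4, d(63) = 6, d(64) = 7, d(65) = 4, d(66) = 8, d(67) = 2, d(68) = 6, d(69) = 4, d(70) = 8, d(71) = 2, d(72) = 12, d(73) = 2, d(74) = 4, d(75) = 6, d(76) = 6, d(77) = 4, d(78) = 8, d(79) = 2, d(80) = 10, d(81) = 5, d(82) = 4, d(83) = 2, d(84) = 12, d(85) = 4, d(86) = 4, d(87) = 4. Summing all 87 values: 403. (Dirichlet's divisor formula: Σ_{n ≤ x} d(n) = x ln(x) + (2γ − 1) x + O(√x). For x = 87, the asymptotic estimate is ≈ 401.97.)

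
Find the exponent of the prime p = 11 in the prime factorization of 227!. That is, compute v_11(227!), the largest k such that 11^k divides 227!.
v_11(227!) = 21

Legendre's formula: v_p(n!) = Σ_{k ≥ 1} ⌊n / p^k⌋. For p = 11, n = 227, the terms are:
  ⌊227/11^1⌋ = ⌊227/11⌋ = 20
  ⌊227/11^2⌋ = ⌊227/121⌋ = 1
(the next term ⌊227/11^3⌋ = 0, terminating the sum). Summing: v_11(227!) = 20 + 1 = 21.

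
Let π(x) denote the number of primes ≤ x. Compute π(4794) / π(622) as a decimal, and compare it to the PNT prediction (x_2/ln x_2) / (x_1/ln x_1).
π(4794)/π(622) = 645/114 ≈ 5.6579;  PNT prediction ≈ 5.8502.

π(622) = 114 and π(4794) = 645, so π(4794)/π(622) ≈ 5.6579. The PNT-predicted ratio is (4794/ln(4794)) / (622/ln(622)) ≈ 5.8502. The two agree to within a few percent, as expected.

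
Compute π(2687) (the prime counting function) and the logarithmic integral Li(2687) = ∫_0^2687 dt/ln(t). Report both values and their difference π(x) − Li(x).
π(2687) = 390;  Li(2687) ≈ 403.40;  π(x) − Li(x) ≈ -13.40.

Direct count of primes ≤ 2687 gives π(2687) = 390. Numerical evaluation of the logarithmic integral gives Li(2687) ≈ 403.40. The difference π(x) − Li(x) ≈ -13.40 is typically negative for small/moderate x (Li(x) overestimates), though Littlewood's theorem shows this sign changes infinitely often.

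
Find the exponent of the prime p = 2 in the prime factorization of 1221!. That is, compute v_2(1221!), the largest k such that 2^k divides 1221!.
v_2(1221!) = 1216

Legendre's formula: v_p(n!) = Σ_{k ≥ 1} ⌊n / p^k⌋. For p = 2, n = 1221, the terms are:
  ⌊1221/2^1⌋ = ⌊1221/2⌋ = 610
  ⌊1221/2^2⌋ = ⌊1221/4⌋ = 305
  ⌊1221/2^3⌋ = ⌊1221/8⌋ = 152
  ⌊1221/2^4⌋ = ⌊1221/16⌋ = 76
  ⌊1221/2^5⌋ = ⌊1221/32⌋ = 38
  ⌊1221/2^6⌋ = ⌊1221/64⌋ = 19
  ⌊1221/2^7⌋ = ⌊1221/128⌋ = 9
  ⌊1221/2^8⌋ = ⌊1221/256⌋ = 4
  ⌊1221/2^9⌋ = ⌊1221/512⌋ = 2
  ⌊1221/2^10⌋ = ⌊1221/1024⌋ = 1
(the next term ⌊1221/2^11⌋ = 0, terminating the sum). Summing: v_2(1221!) = 610 + 305 + 152 + 76 + 38 + 19 + 9 + 4 + 2 + 1 = 1216.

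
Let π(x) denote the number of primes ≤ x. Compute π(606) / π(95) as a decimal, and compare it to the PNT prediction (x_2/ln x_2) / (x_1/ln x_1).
π(606)/π(95) = 110/24 ≈ 4.5833;  PNT prediction ≈ 4.5340.

π(95) = 24 and π(606) = 110, so π(606)/π(95) ≈ 4.5833. The PNT-predicted ratio is (606/ln(606)) / (95/ln(95)) ≈ 4.5340. The two agree to within a few percent, as expected.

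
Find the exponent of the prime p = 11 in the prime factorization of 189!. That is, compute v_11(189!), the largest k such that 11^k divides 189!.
v_11(189!) = 18

Legendre's formula: v_p(n!) = Σ_{k ≥ 1} ⌊n / p^k⌋. For p = 11, n = 189, the terms are:
  ⌊189/11^1⌋ = ⌊189/11⌋ = 17
  ⌊189/11^2⌋ = ⌊189/121⌋ = 1
(the next term ⌊189/11^3⌋ = 0, terminating the sum). Summing: v_11(189!) = 17 + 1 = 18.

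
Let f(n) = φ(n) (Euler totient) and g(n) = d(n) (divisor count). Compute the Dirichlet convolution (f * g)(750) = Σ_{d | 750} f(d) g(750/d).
(φ * d)(750) = 1872

Divisors of 750: [1, 2, 3, 5, 6, 10, 15, 25, 30, 50, 75, 125, 150, 250, 375, 750]. For each d | 750:
  d = 1: φ(1) · d(750/1) = 1 · 16 = 16
  d = 2: φ(2) · d(750/2) = 1 · 8 = 8
  d = 3: φ(3) · d(750/3) = 2 · 8 = 16
  d = 5: φ(5) · d(750/5) = 4 · 12 = 48
  d = 6: φ(6) · d(750/6) = 2 · 4 = 8
  d = 10: φ(10) · d(750/10) = 4 · 6 = 24
  d = 15: φ(15) · d(750/15) = 8 · 6 = 48
  d = 25: φ(25) · d(750/25) = 20 · 8 = 160
  d = 30: φ(30) · d(750/30) = 8 · 3 = 24
  d = 50: φ(50) · d(750/50) = 20 · 4 = 80
  d = 75: φ(75) · d(750/75) = 40 · 4 = 160
  d = 125: φ(125) · d(750/125) = 100 · 4 = 400
  d = 150: φ(150) · d(750/150) = 40 · 2 = 80
  d = 250: φ(250) · d(750/250) = 100 · 2 = 200
  d = 375: φ(375) · d(750/375) = 200 · 2 = 400
  d = 750: φ(750) · d(750/750) = 200 · 1 = 200
Summing: (φ * d)(750) = 16 + 8 + 16 + 48 + 8 + 24 + 48 + 160 + 24 + 80 + 160 + 400 + 80 + 200 + 400 + 200 = 1872.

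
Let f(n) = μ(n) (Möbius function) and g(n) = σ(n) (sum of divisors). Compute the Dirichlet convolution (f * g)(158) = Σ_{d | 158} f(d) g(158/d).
(μ * σ)(158) = 158

Divisors of 158: [1, 2, 79, 158]. For each d | 158:
  d = 1: μ(1) · σ(158/1) = 1 · 240 = 240
  d = 2: μ(2) · σ(158/2) = -1 · 80 = -80
  d = 79: μ(79) · σ(158/79) = -1 · 3 = -3
  d = 158: μ(158) · σ(158/158) = 1 · 1 = 1
Summing: (μ * σ)(158) = 240 + -80 + -3 + 1 = 158.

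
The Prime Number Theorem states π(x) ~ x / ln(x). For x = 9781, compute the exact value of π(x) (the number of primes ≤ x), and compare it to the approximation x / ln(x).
π(9781) = 1206;  x/ln(x) ≈ 1064.52;  relative error ≈ 11.73%.

Directly count primes up to 9781: π(9781) = 1206. The PNT approximation gives 9781/ln(9781) ≈ 9781/9.18820 ≈ 1064.52. Relative error (π(x) − x/ln(x)) / π(x) ≈ 11.73%; the approximation is known to undercount slightly (Li(x) is a better estimate).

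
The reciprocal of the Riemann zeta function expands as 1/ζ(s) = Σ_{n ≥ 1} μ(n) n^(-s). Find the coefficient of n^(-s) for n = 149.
μ(149) = -1

Factor n = 149 = 149. μ(n) = 0 if any exponent ≥ 2 (not squarefree); otherwise μ(n) = (−1)^{ω(n)} where ω(n) is the number of distinct prime factors. Applying: μ(149) = -1.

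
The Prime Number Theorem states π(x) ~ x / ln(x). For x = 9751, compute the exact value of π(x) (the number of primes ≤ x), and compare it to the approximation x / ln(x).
π(9751) = 1203;  x/ln(x) ≈ 1061.61;  relative error ≈ 11.75%.

Directly count primes up to 9751: π(9751) = 1203. The PNT approximation gives 9751/ln(9751) ≈ 9751/9.18513 ≈ 1061.61. Relative error (π(x) − x/ln(x)) / π(x) ≈ 11.75%; the approximation is known to undercount slightly (Li(x) is a better estimate).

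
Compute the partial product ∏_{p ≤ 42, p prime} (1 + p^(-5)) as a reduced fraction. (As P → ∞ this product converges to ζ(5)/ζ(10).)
∏ = 2294199100859320856712044015489323376462628228169728/2214697106235397372754351012341556576135326393821335

The primes p ≤ 42 are [2, 3, 5, 7, 11, 13, 17, 19, 23, 29, 31, 37, 41]. For each, (1 + 1/p^5) = (p^5 + 1)/p^5. Multiplying these fractions over p ∈ [2, 3, 5, 7, 11, 13, 17, 19, 23, 29, 31, 37, 41] gives 2294199100859320856712044015489323376462628228169728/2214697106235397372754351012341556576135326393821335. (In the limit P → ∞ this tends to ζ(5)/ζ(10).)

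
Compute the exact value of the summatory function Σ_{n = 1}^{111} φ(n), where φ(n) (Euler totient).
Σ_{n ≤ 111} φ(n) = 3788

Compute φ(n) for each 1 ≤ n ≤ 111: φ(1) = 1, φ(2) = 1, φ(3) = 2, φ(4) = 2, φ(5) = 4, φ(6) = 2, φ(7) = 6, φ(8) = 4, φ(9) = 6, φ(10) = 4, φ(11) = 10, φ(12) = 4, φ(13) = 12, φ(14) = 6, φ(15) = 8, φ(16) = 8, φ(17) = 16, φ(18) = 6, φ(19) = 18, φ(20) = 8, φ(21) = 12, φ(22) = 10, φ(23) = 22, φ(24) = 8, φ(25) = 20, φ(26) = 12, φ(27) = 18, φ(28) = 12, φ(29) = 28, φ(30) = 8, φ(31) = 30, φ(32) = 16, φ(33) = 20, φ(34) = 16, φ(35) = 24, φ(36) = 12, φ(37) = 36, φ(38) = 18, φ(39) = 24, φ(40) = 16, φ(41) = 40, φ(42) = 12, φ(43) = 42, φ(44) = 20, φ(45) = 24, φ(46) = 22, φ(47) = 46, φ(48) = 16, φ(49) = 42, φ(50) = 20, φ(51) = 32, φ(52) = 24, φ(53) = 52, φ(54) = 18, φ(55) = 40, φ(56) = 24, φ(57) = 36, φ(58) = 28, φ(59) = 58, φ(60) = 16, φ(61) = 60, φ(62) = 30, φ(63) = 36, φ(64) = 32, φ(65) = 48, φ(66) = 20, φ(67) = 66, φ(68) = 32, φ(69) = 44, φ(70) = 24, φ(71) = 70, φ(72) = 24, φ(73) = 72, φ(74) = 36, φ(75) = 40, φ(76) = 36, φ(77) = 60, φ(78) = 24, φ(79) = 78, φ(80) = 32, φ(81) = 54, φ(82) = 40, φ(83) = 82, φ(84) = 24, φ(85) = 64, φ(86) = 42, φ(87) = 56, φ(88) = 40, φ(89) = 88, φ(90) = 24, φ(91) = 72, φ(92) = 44, φ(93) = 60, φ(94) = 46, φ(95) = 72, φ(96) = 32, φ(97) = 96, φ(98) = 42, φ(99) = 60, φ(100) = 40, φ(101) = 100, φ(102) = 32, φ(103) = 102, φ(104) = 48, φ(105) = 48, φ(106) = 52, φ(107) = 106, φ(108) = 36, φ(109) = 108, φ(110) = 40, φ(111) = 72. Summing all 111 values: 3788. (Average order: Σ_{n ≤ x} φ(n) ~ (3/π²) x². For x = 111, (3/π²)·111² ≈ 3745.13.)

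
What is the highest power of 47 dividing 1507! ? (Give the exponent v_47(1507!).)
v_47(1507!) = 32

Legendre's formula: v_p(n!) = Σ_{k ≥ 1} ⌊n / p^k⌋. For p = 47, n = 1507, the terms are:
  ⌊1507/47^1⌋ = ⌊1507/47⌋ = 32
(the next term ⌊1507/47^2⌋ = 0, terminating the sum). Summing: v_47(1507!) = 32 = 32.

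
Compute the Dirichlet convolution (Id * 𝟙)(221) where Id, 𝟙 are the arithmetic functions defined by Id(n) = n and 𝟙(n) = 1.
(Id * 𝟙)(221) = 252

Divisors of 221: [1, 13, 17, 221]. For each d | 221:
  d = 1: Id(1) · 𝟙(221/1) = 1 · 1 = 1
  d = 13: Id(13) · 𝟙(221/13) = 13 · 1 = 13
  d = 17: Id(17) · 𝟙(221/17) = 17 · 1 = 17
  d = 221: Id(221) · 𝟙(221/221) = 221 · 1 = 221
Summing: (Id * 𝟙)(221) = 1 + 13 + 17 + 221 = 252.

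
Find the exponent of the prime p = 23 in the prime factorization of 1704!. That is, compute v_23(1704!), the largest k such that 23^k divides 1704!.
v_23(1704!) = 77

Legendre's formula: v_p(n!) = Σ_{k ≥ 1} ⌊n / p^k⌋. For p = 23, n = 1704, the terms are:
  ⌊1704/23^1⌋ = ⌊1704/23⌋ = 74
  ⌊1704/23^2⌋ = ⌊1704/529⌋ = 3
(the next term ⌊1704/23^3⌋ = 0, terminating the sum). Summing: v_23(1704!) = 74 + 3 = 77.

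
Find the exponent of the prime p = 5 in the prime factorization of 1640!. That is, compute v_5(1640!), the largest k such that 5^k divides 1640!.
v_5(1640!) = 408

Legendre's formula: v_p(n!) = Σ_{k ≥ 1} ⌊n / p^k⌋. For p = 5, n = 1640, the terms are:
  ⌊1640/5^1⌋ = ⌊1640/5⌋ = 328
  ⌊1640/5^2⌋ = ⌊1640/25⌋ = 65
  ⌊1640/5^3⌋ = ⌊1640/125⌋ = 13
  ⌊1640/5^4⌋ = ⌊1640/625⌋ = 2
(the next term ⌊1640/5^5⌋ = 0, terminating the sum). Summing: v_5(1640!) = 328 + 65 + 13 + 2 = 408.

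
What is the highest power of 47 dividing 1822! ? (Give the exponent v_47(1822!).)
v_47(1822!) = 38

Legendre's formula: v_p(n!) = Σ_{k ≥ 1} ⌊n / p^k⌋. For p = 47, n = 1822, the terms are:
  ⌊1822/47^1⌋ = ⌊1822/47⌋ = 38
(the next term ⌊1822/47^2⌋ = 0, terminating the sum). Summing: v_47(1822!) = 38 = 38.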